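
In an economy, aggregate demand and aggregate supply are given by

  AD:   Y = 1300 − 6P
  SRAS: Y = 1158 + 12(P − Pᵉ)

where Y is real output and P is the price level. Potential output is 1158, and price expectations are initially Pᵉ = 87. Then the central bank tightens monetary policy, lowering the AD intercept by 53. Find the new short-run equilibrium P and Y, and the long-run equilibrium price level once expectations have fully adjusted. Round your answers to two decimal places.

Short run: P = 62.94, Y = 869.33. Long run: P = 14.83.

AD shifts left: new AD is Y = 1247 − 6P. With Pᵉ = 87, SRAS is Y = 114 + 12P.
Short run: 1247 − 6P = 114 + 12P gives 1133 = 18P, so P = 62.94 and Y = 1247 − 6P = 869.33.
Y = 869.33 is below potential 1158; expectations adjust and SRAS shifts right until Y = 1158.
Long run: on the new AD curve, 1158 = 1247 − 6P gives P = 14.83.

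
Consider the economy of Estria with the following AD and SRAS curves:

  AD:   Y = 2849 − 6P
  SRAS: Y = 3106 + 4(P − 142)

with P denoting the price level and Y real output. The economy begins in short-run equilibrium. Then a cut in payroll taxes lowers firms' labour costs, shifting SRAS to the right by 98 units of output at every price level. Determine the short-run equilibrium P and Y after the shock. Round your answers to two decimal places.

P = 21.30, Y = 2721.20

This is a positive supply shock: SRAS shifts right.
New SRAS: Y = 2636 + 4P.
Set AD = SRAS: 2849 − 6P = 2636 + 4P, so 213 = 10P and P = 21.30.
Substituting into AD, Y = 2721.20.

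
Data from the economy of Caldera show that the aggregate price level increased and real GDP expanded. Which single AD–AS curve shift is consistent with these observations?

AD shifted right

P rose and Y rose. An AD shift moves P and Y in the same direction; an SRAS shift moves them in opposite directions.
Here P and Y moved in the same direction, so the AD curve shifted.
Since Y rose, AD shifted right.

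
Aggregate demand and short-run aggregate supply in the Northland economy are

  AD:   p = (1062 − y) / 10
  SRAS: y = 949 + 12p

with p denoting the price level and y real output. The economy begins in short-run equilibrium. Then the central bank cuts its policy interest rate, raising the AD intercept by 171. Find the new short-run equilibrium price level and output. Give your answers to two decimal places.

p = 12.91, y = 1103.91

This is a positive demand shock: AD shifts right.
New AD: y = 1233 − 10p.
Set AD = SRAS: 1233 − 10p = 949 + 12p, so 284 = 22p and p = 12.91.
Substituting into AD, y = 1103.91.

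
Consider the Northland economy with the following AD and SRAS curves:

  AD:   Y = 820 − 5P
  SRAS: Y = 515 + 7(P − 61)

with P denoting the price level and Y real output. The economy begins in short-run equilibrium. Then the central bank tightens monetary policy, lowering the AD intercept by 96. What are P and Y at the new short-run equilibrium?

P = 53, Y = 459

This is a negative demand shock: AD shifts left.
New AD: Y = 724 − 5P.
SRAS can be written Y = 88 + 7P.
Set AD = SRAS: 724 − 5P = 88 + 7P, so 636 = 12P and P = 53.
Y = 724 − 5·53 = 459.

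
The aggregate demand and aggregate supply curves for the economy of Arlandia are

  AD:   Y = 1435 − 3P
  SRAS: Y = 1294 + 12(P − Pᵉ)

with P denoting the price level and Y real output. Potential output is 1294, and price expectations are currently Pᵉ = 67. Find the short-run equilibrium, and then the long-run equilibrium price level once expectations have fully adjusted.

Short run: with Pᵉ = 67, SRAS is Y = 490 + 12P. Setting AD = SRAS gives 945 = 15P, so P = 63 and Y = 1435 − 3·63 = 1246.
Output 1246 is below potential 1294, so over time expected prices fall and SRAS shifts right until Y returns to 1294.
Long run: Y = 1294 on the AD curve gives 1294 = 1435 − 3P, so P = 47.

Short run: P = 63, Y = 1246. Long run: P = 47.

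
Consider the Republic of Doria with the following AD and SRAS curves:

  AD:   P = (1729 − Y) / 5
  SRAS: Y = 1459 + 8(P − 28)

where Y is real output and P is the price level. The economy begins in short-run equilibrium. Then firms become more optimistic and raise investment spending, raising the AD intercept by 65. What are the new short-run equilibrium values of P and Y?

This is a positive demand shock: AD shifts right.
New AD: Y = 1794 − 5P.
SRAS can be written Y = 1235 + 8P.
Set AD = SRAS: 1794 − 5P = 1235 + 8P, so 559 = 13P and P = 43.
Y = 1794 − 5·43 = 1579.

P = 43, Y = 1579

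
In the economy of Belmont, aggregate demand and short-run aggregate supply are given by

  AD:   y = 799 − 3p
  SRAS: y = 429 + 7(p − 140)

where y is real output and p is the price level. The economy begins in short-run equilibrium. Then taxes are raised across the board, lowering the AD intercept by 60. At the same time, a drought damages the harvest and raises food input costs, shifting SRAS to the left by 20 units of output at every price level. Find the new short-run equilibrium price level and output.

p = 131, y = 346

After both shocks: AD is y = 739 − 3p and SRAS is y = 7p − 571.
Setting them equal: 1310 = 10p, so p = 131.
y = 739 − 3·131 = 346.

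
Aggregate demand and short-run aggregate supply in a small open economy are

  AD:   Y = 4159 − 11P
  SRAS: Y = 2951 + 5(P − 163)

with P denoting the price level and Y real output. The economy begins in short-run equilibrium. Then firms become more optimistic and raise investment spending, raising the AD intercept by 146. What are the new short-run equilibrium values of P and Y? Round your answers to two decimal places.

This is a positive demand shock: AD shifts right.
New AD: Y = 4305 − 11P.
SRAS can be written Y = 2136 + 5P.
Set AD = SRAS: 4305 − 11P = 2136 + 5P, so 2169 = 16P and P = 135.56.
Substituting into AD, Y = 2813.81.

P = 135.56, Y = 2813.81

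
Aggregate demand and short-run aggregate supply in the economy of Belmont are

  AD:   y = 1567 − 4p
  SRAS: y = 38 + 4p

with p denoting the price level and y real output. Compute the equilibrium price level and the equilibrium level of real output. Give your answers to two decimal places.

Set AD = SRAS: 1567 − 4p = 38 + 4p, so 1529 = 8p and p = 191.13.
Substituting into AD, y = 1567 − 4p = 802.50.

p = 191.13, y = 802.50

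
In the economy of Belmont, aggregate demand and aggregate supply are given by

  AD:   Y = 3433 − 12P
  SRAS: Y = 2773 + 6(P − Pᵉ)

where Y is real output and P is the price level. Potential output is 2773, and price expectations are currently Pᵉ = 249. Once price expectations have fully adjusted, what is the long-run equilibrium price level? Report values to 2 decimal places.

Long-run P = 55.00

Short run: with Pᵉ = 249, SRAS is Y = 1279 + 6P. Setting AD = SRAS gives 2154 = 18P, so P = 119.67 and Y = 3433 − 12P = 1997.00.
Output 1997.00 is below potential 2773, so over time expected prices fall and SRAS shifts right until Y returns to 2773.
Long run: Y = 2773 on the AD curve gives 2773 = 3433 − 12P, so P = 55.00.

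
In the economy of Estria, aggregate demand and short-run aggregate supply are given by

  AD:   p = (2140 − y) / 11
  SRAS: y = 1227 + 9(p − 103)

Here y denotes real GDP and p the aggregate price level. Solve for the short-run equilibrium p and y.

p = 92, y = 1128

Write SRAS as y = 1227 + 9p − 927 = 300 + 9p.
Rearrange AD to y = 2140 − 11p.
Set AD = SRAS: 2140 − 11p = 300 + 9p, so 1840 = 20p and p = 92.
Then y = 2140 − 11·92 = 1128.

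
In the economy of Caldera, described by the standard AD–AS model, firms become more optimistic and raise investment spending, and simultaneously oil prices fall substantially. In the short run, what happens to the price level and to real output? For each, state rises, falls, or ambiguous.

The first event is a positive demand shock: AD shifts right, which by itself pushes P up and Y up.
The second is a favourable supply shock: SRAS shifts right, which by itself pushes P down and Y up.
The two shocks push P in opposite directions, so the effect on P is ambiguous. Both shocks push Y up, so Y rises.

Price level: ambiguous; output: rises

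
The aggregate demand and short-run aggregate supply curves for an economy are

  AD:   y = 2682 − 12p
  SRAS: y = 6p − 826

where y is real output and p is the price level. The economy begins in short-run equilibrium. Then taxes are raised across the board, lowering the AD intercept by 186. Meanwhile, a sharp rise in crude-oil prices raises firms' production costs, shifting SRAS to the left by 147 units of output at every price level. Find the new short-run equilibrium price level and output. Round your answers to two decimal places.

p = 192.72, y = 183.33

After both shocks: AD is y = 2496 − 12p and SRAS is y = 6p − 973.
Setting them equal: 3469 = 18p, so p = 192.72.
Substituting into AD, y = 183.33.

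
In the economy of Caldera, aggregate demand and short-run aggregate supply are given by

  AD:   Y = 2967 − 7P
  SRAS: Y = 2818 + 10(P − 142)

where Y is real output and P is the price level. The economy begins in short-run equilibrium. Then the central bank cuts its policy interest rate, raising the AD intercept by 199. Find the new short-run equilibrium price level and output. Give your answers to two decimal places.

This is a positive demand shock: AD shifts right.
New AD: Y = 3166 − 7P.
SRAS can be written Y = 1398 + 10P.
Set AD = SRAS: 3166 − 7P = 1398 + 10P, so 1768 = 17P and P = 104.00.
Substituting into AD, Y = 2438.00.

P = 104.00, Y = 2438.00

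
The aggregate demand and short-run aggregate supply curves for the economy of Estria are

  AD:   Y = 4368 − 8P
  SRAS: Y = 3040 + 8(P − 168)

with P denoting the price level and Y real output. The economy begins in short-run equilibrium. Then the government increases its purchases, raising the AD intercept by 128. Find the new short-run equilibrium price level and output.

P = 175, Y = 3096

This is a positive demand shock: AD shifts right.
New AD: Y = 4496 − 8P.
SRAS can be written Y = 1696 + 8P.
Set AD = SRAS: 4496 − 8P = 1696 + 8P, so 2800 = 16P and P = 175.
Y = 4496 − 8·175 = 3096.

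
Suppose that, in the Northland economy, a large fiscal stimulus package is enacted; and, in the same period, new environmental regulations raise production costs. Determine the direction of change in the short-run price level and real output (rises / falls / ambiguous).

The first event is a positive demand shock: AD shifts right, which by itself pushes P up and Y up.
The second is an adverse supply shock: SRAS shifts left, which by itself pushes P up and Y down.
Both shocks push P up, so P rises. The two shocks push Y in opposite directions, so the effect on Y is ambiguous.

Price level: rises; output: ambiguous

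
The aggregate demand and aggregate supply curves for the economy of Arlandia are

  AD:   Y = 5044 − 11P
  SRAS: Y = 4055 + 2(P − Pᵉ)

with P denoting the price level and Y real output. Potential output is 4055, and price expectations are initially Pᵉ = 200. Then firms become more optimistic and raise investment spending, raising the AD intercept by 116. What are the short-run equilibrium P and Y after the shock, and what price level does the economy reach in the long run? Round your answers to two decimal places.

Short run: P = 115.77, Y = 3886.54. Long run: P = 100.45.

AD shifts right: new AD is Y = 5160 − 11P. With Pᵉ = 200, SRAS is Y = 3655 + 2P.
Short run: 5160 − 11P = 3655 + 2P gives 1505 = 13P, so P = 115.77 and Y = 5160 − 11P = 3886.54.
Y = 3886.54 is below potential 4055; expectations adjust and SRAS shifts right until Y = 4055.
Long run: on the new AD curve, 4055 = 5160 − 11P gives P = 100.45.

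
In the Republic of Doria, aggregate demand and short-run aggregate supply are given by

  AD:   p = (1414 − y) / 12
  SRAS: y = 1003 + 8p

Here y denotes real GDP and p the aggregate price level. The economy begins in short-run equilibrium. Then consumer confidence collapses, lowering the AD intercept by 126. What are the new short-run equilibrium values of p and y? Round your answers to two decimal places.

This is a negative demand shock: AD shifts left.
New AD: y = 1288 − 12p.
Set AD = SRAS: 1288 − 12p = 1003 + 8p, so 285 = 20p and p = 14.25.
Substituting into AD, y = 1117.00.

p = 14.25, y = 1117.00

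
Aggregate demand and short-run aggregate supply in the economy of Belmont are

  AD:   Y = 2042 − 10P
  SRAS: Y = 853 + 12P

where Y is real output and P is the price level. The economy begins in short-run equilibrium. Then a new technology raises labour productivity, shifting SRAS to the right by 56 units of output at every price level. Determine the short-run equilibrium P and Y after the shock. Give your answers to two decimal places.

P = 51.50, Y = 1527.00

This is a positive supply shock: SRAS shifts right.
New SRAS: Y = 909 + 12P.
Set AD = SRAS: 2042 − 10P = 909 + 12P, so 1133 = 22P and P = 51.50.
Substituting into AD, Y = 1527.00.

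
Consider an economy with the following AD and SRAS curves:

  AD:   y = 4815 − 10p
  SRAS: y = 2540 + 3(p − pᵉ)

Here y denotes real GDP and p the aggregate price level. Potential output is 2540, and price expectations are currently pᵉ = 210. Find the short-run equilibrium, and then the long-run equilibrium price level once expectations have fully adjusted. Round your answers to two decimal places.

Short run: with pᵉ = 210, SRAS is y = 1910 + 3p. Setting AD = SRAS gives 2905 = 13p, so p = 223.46 and y = 4815 − 10p = 2580.38.
Output 2580.38 is above potential 2540, so over time expected prices rise and SRAS shifts left until y returns to 2540.
Long run: y = 2540 on the AD curve gives 2540 = 4815 − 10p, so p = 227.50.

Short run: p = 223.46, y = 2580.38. Long run: p = 227.50.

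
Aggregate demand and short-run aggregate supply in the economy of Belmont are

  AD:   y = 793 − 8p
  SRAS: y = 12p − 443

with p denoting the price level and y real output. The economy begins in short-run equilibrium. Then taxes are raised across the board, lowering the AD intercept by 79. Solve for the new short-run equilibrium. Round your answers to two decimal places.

p = 57.85, y = 251.20

This is a negative demand shock: AD shifts left.
New AD: y = 714 − 8p.
Set AD = SRAS: 714 − 8p = 12p − 443, so 1157 = 20p and p = 57.85.
Substituting into AD, y = 251.20.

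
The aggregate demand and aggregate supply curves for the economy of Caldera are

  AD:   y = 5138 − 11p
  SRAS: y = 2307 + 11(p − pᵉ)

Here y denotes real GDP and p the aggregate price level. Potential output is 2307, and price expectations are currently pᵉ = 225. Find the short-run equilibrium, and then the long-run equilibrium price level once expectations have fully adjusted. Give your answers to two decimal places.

Short run: with pᵉ = 225, SRAS is y = 11p − 168. Setting AD = SRAS gives 5306 = 22p, so p = 241.18 and y = 5138 − 11p = 2485.00.
Output 2485.00 is above potential 2307, so over time expected prices rise and SRAS shifts left until y returns to 2307.
Long run: y = 2307 on the AD curve gives 2307 = 5138 − 11p, so p = 257.36.

Short run: p = 241.18, y = 2485.00. Long run: p = 257.36.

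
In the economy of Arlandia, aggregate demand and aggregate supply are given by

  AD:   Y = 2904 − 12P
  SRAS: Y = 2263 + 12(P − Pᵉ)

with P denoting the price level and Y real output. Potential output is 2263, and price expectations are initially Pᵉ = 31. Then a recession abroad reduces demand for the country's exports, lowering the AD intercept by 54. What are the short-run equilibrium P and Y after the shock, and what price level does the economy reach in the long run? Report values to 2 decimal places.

AD shifts left: new AD is Y = 2850 − 12P. With Pᵉ = 31, SRAS is Y = 1891 + 12P.
Short run: 2850 − 12P = 1891 + 12P gives 959 = 24P, so P = 39.96 and Y = 2850 − 12P = 2370.50.
Y = 2370.50 is above potential 2263; expectations adjust and SRAS shifts left until Y = 2263.
Long run: on the new AD curve, 2263 = 2850 − 12P gives P = 48.92.

Short run: P = 39.96, Y = 2370.50. Long run: P = 48.92.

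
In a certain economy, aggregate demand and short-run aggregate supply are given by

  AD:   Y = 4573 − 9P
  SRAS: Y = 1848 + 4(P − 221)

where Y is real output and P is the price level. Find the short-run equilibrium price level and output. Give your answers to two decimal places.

P = 277.62, Y = 2074.46

Write SRAS as Y = 1848 + 4P − 884 = 964 + 4P.
Set AD = SRAS: 4573 − 9P = 964 + 4P, so 3609 = 13P and P = 277.62.
Substituting into AD, Y = 4573 − 9P = 2074.46.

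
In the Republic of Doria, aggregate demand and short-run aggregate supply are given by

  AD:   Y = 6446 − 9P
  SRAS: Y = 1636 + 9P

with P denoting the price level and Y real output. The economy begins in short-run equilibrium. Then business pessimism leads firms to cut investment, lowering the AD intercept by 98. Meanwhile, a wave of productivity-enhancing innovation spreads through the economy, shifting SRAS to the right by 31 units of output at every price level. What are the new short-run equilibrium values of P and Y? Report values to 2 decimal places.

After both shocks: AD is Y = 6348 − 9P and SRAS is Y = 1667 + 9P.
Setting them equal: 4681 = 18P, so P = 260.06.
Substituting into AD, Y = 4007.50.

P = 260.06, Y = 4007.50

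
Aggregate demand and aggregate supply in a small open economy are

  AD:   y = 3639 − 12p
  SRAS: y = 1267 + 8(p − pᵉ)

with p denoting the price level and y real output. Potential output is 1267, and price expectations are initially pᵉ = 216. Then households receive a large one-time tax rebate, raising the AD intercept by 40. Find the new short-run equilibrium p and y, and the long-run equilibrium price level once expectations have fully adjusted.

Short run: p = 207, y = 1195. Long run: p = 201.

AD shifts right: new AD is y = 3679 − 12p. With pᵉ = 216, SRAS is y = 8p − 461.
Short run: 3679 − 12p = 8p − 461 gives 4140 = 20p, so p = 207 and y = 3679 − 12·207 = 1195.
y = 1195 is below potential 1267; expectations adjust and SRAS shifts right until y = 1267.
Long run: on the new AD curve, 1267 = 3679 − 12p gives p = 201.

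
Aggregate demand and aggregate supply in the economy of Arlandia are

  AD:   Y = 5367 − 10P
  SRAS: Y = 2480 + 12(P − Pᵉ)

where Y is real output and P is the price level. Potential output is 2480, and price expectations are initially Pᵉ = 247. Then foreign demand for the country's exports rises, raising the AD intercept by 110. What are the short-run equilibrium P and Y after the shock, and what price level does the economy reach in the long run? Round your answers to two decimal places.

Short run: P = 270.95, Y = 2767.45. Long run: P = 299.70.

AD shifts right: new AD is Y = 5477 − 10P. With Pᵉ = 247, SRAS is Y = 12P − 484.
Short run: 5477 − 10P = 12P − 484 gives 5961 = 22P, so P = 270.95 and Y = 5477 − 10P = 2767.45.
Y = 2767.45 is above potential 2480; expectations adjust and SRAS shifts left until Y = 2480.
Long run: on the new AD curve, 2480 = 5477 − 10P gives P = 299.70.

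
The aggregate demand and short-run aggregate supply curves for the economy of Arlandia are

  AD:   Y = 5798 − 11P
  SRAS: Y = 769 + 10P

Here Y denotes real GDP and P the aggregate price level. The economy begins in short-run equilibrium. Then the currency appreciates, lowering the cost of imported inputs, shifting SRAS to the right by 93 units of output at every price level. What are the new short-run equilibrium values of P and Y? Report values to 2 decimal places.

This is a positive supply shock: SRAS shifts right.
New SRAS: Y = 862 + 10P.
Set AD = SRAS: 5798 − 11P = 862 + 10P, so 4936 = 21P and P = 235.05.
Substituting into AD, Y = 3212.48.

P = 235.05, Y = 3212.48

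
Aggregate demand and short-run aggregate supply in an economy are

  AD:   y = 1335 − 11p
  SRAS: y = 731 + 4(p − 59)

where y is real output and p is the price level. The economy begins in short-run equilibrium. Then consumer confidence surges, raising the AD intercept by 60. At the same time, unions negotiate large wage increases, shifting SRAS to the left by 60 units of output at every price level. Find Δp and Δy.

Δp = +8, Δy = -28

After both shocks: AD is y = 1395 − 11p and SRAS is y = 435 + 4p.
Setting them equal: 960 = 15p, so p = 64.
y = 1395 − 11·64 = 691.
Initially p = 56, y = 719, so Δp = +8 and Δy = -28.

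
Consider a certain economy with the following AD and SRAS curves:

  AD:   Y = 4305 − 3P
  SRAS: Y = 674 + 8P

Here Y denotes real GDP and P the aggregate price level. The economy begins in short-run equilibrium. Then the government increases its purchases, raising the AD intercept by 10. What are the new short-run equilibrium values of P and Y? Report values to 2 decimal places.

This is a positive demand shock: AD shifts right.
New AD: Y = 4315 − 3P.
Set AD = SRAS: 4315 − 3P = 674 + 8P, so 3641 = 11P and P = 331.00.
Substituting into AD, Y = 3322.00.

P = 331.00, Y = 3322.00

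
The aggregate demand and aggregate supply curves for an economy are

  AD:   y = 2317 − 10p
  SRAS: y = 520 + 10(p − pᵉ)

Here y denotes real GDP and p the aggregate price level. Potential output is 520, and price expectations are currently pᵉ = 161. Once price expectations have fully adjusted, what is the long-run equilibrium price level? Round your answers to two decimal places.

Short run: with pᵉ = 161, SRAS is y = 10p − 1090. Setting AD = SRAS gives 3407 = 20p, so p = 170.35 and y = 2317 − 10p = 613.50.
Output 613.50 is above potential 520, so over time expected prices rise and SRAS shifts left until y returns to 520.
Long run: y = 520 on the AD curve gives 520 = 2317 − 10p, so p = 179.70.

Long-run p = 179.70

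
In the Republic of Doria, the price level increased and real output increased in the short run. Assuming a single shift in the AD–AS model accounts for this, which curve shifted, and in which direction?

AD shifted right

P rose and Y rose. An AD shift moves P and Y in the same direction; an SRAS shift moves them in opposite directions.
Here P and Y moved in the same direction, so the AD curve shifted.
Since Y rose, AD shifted right.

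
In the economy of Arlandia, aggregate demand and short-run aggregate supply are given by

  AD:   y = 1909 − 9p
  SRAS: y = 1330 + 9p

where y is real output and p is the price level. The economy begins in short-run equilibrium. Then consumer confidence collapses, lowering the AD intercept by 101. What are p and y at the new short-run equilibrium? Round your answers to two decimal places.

This is a negative demand shock: AD shifts left.
New AD: y = 1808 − 9p.
Set AD = SRAS: 1808 − 9p = 1330 + 9p, so 478 = 18p and p = 26.56.
Substituting into AD, y = 1569.00.

p = 26.56, y = 1569.00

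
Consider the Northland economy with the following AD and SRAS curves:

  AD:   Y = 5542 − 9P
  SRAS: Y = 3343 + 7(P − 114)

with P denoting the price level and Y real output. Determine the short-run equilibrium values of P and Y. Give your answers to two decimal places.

P = 187.31, Y = 3856.19

Write SRAS as Y = 3343 + 7P − 798 = 2545 + 7P.
Set AD = SRAS: 5542 − 9P = 2545 + 7P, so 2997 = 16P and P = 187.31.
Substituting into AD, Y = 5542 − 9P = 3856.19.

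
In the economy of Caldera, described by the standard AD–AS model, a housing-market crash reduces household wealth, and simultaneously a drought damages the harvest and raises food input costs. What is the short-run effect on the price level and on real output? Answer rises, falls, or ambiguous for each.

Price level: ambiguous; output: falls

The first event is a negative demand shock: AD shifts left, which by itself pushes P down and Y down.
The second is an adverse supply shock: SRAS shifts left, which by itself pushes P up and Y down.
The two shocks push P in opposite directions, so the effect on P is ambiguous. Both shocks push Y down, so Y falls.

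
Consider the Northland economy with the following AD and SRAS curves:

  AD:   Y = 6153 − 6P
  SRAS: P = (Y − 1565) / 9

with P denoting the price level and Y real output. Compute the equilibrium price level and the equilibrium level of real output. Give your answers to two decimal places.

P = 305.87, Y = 4317.80

Rearrange SRAS to Y = 1565 + 9P.
Set AD = SRAS: 6153 − 6P = 1565 + 9P, so 4588 = 15P and P = 305.87.
Substituting into AD, Y = 6153 − 6P = 4317.80.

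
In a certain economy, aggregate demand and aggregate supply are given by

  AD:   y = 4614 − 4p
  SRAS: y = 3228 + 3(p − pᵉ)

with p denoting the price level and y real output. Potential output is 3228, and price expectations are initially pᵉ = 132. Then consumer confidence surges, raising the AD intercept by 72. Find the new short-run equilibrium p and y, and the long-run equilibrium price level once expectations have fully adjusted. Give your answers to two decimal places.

Short run: p = 264.86, y = 3626.57. Long run: p = 364.50.

AD shifts right: new AD is y = 4686 − 4p. With pᵉ = 132, SRAS is y = 2832 + 3p.
Short run: 4686 − 4p = 2832 + 3p gives 1854 = 7p, so p = 264.86 and y = 4686 − 4p = 3626.57.
y = 3626.57 is above potential 3228; expectations adjust and SRAS shifts left until y = 3228.
Long run: on the new AD curve, 3228 = 4686 − 4p gives p = 364.50.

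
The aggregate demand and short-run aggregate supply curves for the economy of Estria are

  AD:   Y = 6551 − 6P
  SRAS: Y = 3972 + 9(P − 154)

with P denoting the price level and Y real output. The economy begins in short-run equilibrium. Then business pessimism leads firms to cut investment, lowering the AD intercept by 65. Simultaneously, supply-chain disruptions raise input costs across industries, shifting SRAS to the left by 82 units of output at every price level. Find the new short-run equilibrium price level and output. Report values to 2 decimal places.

After both shocks: AD is Y = 6486 − 6P and SRAS is Y = 2504 + 9P.
Setting them equal: 3982 = 15P, so P = 265.47.
Substituting into AD, Y = 4893.20.

P = 265.47, Y = 4893.20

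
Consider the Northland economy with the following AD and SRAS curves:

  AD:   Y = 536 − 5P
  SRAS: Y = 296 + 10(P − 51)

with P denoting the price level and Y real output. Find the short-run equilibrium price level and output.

P = 50, Y = 286

Write SRAS as Y = 296 + 10P − 510 = 10P − 214.
Set AD = SRAS: 536 − 5P = 10P − 214, so 750 = 15P and P = 50.
Then Y = 536 − 5·50 = 286.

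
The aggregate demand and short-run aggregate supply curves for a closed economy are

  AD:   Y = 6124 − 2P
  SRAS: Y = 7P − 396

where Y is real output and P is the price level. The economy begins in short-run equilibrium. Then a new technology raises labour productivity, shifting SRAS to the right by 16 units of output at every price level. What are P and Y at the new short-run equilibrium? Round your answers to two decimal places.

This is a positive supply shock: SRAS shifts right.
New SRAS: Y = 7P − 380.
Set AD = SRAS: 6124 − 2P = 7P − 380, so 6504 = 9P and P = 722.67.
Substituting into AD, Y = 4678.67.

P = 722.67, Y = 4678.67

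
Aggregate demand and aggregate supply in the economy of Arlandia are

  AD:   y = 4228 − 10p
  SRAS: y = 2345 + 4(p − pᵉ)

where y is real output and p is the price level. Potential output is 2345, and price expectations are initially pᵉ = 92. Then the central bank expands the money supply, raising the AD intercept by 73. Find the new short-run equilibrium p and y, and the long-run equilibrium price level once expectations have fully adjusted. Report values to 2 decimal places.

Short run: p = 166.00, y = 2641.00. Long run: p = 195.60.

AD shifts right: new AD is y = 4301 − 10p. With pᵉ = 92, SRAS is y = 1977 + 4p.
Short run: 4301 − 10p = 1977 + 4p gives 2324 = 14p, so p = 166.00 and y = 4301 − 10p = 2641.00.
y = 2641.00 is above potential 2345; expectations adjust and SRAS shifts left until y = 2345.
Long run: on the new AD curve, 2345 = 4301 − 10p gives p = 195.60.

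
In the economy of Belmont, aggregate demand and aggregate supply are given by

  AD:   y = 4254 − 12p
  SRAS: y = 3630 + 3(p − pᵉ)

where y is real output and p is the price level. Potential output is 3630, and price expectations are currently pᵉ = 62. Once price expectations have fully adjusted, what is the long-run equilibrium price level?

Short run: with pᵉ = 62, SRAS is y = 3444 + 3p. Setting AD = SRAS gives 810 = 15p, so p = 54 and y = 4254 − 12·54 = 3606.
Output 3606 is below potential 3630, so over time expected prices fall and SRAS shifts right until y returns to 3630.
Long run: y = 3630 on the AD curve gives 3630 = 4254 − 12p, so p = 52.

Long-run p = 52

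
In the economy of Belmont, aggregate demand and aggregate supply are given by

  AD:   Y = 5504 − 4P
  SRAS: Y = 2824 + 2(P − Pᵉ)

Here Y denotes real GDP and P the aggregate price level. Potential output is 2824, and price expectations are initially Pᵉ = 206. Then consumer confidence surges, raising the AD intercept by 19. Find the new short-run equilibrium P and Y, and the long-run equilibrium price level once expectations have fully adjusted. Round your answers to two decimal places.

Short run: P = 518.50, Y = 3449.00. Long run: P = 674.75.

AD shifts right: new AD is Y = 5523 − 4P. With Pᵉ = 206, SRAS is Y = 2412 + 2P.
Short run: 5523 − 4P = 2412 + 2P gives 3111 = 6P, so P = 518.50 and Y = 5523 − 4P = 3449.00.
Y = 3449.00 is above potential 2824; expectations adjust and SRAS shifts left until Y = 2824.
Long run: on the new AD curve, 2824 = 5523 − 4P gives P = 674.75.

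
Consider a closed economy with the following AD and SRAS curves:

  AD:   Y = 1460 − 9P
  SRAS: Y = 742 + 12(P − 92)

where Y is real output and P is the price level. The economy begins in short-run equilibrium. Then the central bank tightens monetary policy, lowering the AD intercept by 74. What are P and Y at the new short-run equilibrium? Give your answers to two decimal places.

P = 83.24, Y = 636.86

This is a negative demand shock: AD shifts left.
New AD: Y = 1386 − 9P.
SRAS can be written Y = 12P − 362.
Set AD = SRAS: 1386 − 9P = 12P − 362, so 1748 = 21P and P = 83.24.
Substituting into AD, Y = 636.86.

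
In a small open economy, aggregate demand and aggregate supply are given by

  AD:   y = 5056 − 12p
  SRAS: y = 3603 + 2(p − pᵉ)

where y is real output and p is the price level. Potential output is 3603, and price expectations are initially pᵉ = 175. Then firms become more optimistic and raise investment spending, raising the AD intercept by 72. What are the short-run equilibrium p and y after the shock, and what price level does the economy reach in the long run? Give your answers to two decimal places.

AD shifts right: new AD is y = 5128 − 12p. With pᵉ = 175, SRAS is y = 3253 + 2p.
Short run: 5128 − 12p = 3253 + 2p gives 1875 = 14p, so p = 133.93 and y = 5128 − 12p = 3520.86.
y = 3520.86 is below potential 3603; expectations adjust and SRAS shifts right until y = 3603.
Long run: on the new AD curve, 3603 = 5128 − 12p gives p = 127.08.

Short run: p = 133.93, y = 3520.86. Long run: p = 127.08.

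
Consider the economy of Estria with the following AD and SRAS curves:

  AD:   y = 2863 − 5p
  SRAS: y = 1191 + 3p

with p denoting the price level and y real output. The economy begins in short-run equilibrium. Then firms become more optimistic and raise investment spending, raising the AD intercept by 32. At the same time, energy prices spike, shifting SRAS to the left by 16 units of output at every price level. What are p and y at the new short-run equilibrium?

After both shocks: AD is y = 2895 − 5p and SRAS is y = 1175 + 3p.
Setting them equal: 1720 = 8p, so p = 215.
y = 2895 − 5·215 = 1820.

p = 215, y = 1820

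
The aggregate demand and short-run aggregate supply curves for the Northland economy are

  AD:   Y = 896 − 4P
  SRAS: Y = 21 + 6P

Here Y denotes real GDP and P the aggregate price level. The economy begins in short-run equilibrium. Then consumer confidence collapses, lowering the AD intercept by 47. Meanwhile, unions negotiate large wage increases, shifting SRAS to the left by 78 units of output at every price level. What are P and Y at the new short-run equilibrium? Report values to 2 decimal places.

After both shocks: AD is Y = 849 − 4P and SRAS is Y = 6P − 57.
Setting them equal: 906 = 10P, so P = 90.60.
Substituting into AD, Y = 486.60.

P = 90.60, Y = 486.60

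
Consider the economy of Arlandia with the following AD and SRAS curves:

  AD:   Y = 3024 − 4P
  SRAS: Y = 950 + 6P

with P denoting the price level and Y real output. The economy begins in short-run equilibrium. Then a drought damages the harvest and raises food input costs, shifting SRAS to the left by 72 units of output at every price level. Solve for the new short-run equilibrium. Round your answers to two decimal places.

This is a negative supply shock: SRAS shifts left.
New SRAS: Y = 878 + 6P.
Set AD = SRAS: 3024 − 4P = 878 + 6P, so 2146 = 10P and P = 214.60.
Substituting into AD, Y = 2165.60.

P = 214.60, Y = 2165.60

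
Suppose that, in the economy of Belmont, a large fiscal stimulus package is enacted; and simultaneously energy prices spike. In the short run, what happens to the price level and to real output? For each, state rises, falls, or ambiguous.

The first event is a positive demand shock: AD shifts right, which by itself pushes P up and Y up.
The second is an adverse supply shock: SRAS shifts left, which by itself pushes P up and Y down.
Both shocks push P up, so P rises. The two shocks push Y in opposite directions, so the effect on Y is ambiguous.

Price level: rises; output: ambiguous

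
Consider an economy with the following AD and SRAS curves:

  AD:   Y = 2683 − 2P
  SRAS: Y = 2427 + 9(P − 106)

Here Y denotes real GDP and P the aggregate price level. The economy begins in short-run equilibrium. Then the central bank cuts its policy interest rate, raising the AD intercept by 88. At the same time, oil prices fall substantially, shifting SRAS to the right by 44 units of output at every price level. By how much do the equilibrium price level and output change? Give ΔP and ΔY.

ΔP = +4, ΔY = +80

After both shocks: AD is Y = 2771 − 2P and SRAS is Y = 1517 + 9P.
Setting them equal: 1254 = 11P, so P = 114.
Y = 2771 − 2·114 = 2543.
Initially P = 110, Y = 2463, so ΔP = +4 and ΔY = +80.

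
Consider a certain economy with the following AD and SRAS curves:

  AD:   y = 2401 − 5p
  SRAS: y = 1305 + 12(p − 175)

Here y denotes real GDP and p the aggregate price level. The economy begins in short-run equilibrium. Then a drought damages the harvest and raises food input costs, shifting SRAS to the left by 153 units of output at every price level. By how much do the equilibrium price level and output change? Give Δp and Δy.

This is a negative supply shock: SRAS shifts left.
New SRAS: y = 12p − 948.
Set AD = SRAS: 2401 − 5p = 12p − 948, so 3349 = 17p and p = 197.
y = 2401 − 5·197 = 1416.
Initially p = 188, y = 1461, so Δp = +9 and Δy = -45.

Δp = +9, Δy = -45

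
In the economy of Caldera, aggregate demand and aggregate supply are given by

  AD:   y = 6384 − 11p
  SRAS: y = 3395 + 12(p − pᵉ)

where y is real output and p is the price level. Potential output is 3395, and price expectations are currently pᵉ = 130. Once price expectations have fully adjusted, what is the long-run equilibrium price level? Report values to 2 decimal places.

Short run: with pᵉ = 130, SRAS is y = 1835 + 12p. Setting AD = SRAS gives 4549 = 23p, so p = 197.78 and y = 6384 − 11p = 4208.39.
Output 4208.39 is above potential 3395, so over time expected prices rise and SRAS shifts left until y returns to 3395.
Long run: y = 3395 on the AD curve gives 3395 = 6384 − 11p, so p = 271.73.

Long-run p = 271.73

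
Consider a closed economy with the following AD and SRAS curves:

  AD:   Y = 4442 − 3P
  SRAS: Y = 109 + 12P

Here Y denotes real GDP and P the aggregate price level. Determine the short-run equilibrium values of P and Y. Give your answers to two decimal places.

P = 288.87, Y = 3575.40

Set AD = SRAS: 4442 − 3P = 109 + 12P, so 4333 = 15P and P = 288.87.
Substituting into AD, Y = 4442 − 3P = 3575.40.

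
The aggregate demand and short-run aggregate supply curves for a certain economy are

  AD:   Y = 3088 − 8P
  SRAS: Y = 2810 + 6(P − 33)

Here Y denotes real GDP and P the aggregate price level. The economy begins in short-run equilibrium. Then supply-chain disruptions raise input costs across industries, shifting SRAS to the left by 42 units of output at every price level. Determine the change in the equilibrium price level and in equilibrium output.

ΔP = +3, ΔY = -24

This is a negative supply shock: SRAS shifts left.
New SRAS: Y = 2570 + 6P.
Set AD = SRAS: 3088 − 8P = 2570 + 6P, so 518 = 14P and P = 37.
Y = 3088 − 8·37 = 2792.
Initially P = 34, Y = 2816, so ΔP = +3 and ΔY = -24.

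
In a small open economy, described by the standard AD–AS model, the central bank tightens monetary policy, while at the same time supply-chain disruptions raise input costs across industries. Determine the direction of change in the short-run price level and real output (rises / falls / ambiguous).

Price level: ambiguous; output: falls

The first event is a negative demand shock: AD shifts left, which by itself pushes P down and Y down.
The second is an adverse supply shock: SRAS shifts left, which by itself pushes P up and Y down.
The two shocks push P in opposite directions, so the effect on P is ambiguous. Both shocks push Y down, so Y falls.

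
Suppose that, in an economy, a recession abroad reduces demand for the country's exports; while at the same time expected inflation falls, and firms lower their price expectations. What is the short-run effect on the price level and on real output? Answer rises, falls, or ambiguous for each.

The first event is a negative demand shock: AD shifts left, which by itself pushes P down and Y down.
The second is a favourable supply shock: SRAS shifts right, which by itself pushes P down and Y up.
Both shocks push P down, so P falls. The two shocks push Y in opposite directions, so the effect on Y is ambiguous.

Price level: falls; output: ambiguous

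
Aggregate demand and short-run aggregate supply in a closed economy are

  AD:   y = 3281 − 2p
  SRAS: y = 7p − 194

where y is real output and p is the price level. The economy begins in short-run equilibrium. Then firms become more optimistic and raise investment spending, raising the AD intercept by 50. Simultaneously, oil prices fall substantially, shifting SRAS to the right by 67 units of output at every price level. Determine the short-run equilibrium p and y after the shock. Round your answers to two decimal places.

p = 384.22, y = 2562.56

After both shocks: AD is y = 3331 − 2p and SRAS is y = 7p − 127.
Setting them equal: 3458 = 9p, so p = 384.22.
Substituting into AD, y = 2562.56.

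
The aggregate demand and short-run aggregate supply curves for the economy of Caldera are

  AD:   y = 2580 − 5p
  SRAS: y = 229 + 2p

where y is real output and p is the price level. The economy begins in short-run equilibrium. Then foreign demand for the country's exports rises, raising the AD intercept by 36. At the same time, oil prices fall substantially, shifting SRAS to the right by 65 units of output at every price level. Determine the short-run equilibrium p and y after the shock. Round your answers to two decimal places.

After both shocks: AD is y = 2616 − 5p and SRAS is y = 294 + 2p.
Setting them equal: 2322 = 7p, so p = 331.71.
Substituting into AD, y = 957.43.

p = 331.71, y = 957.43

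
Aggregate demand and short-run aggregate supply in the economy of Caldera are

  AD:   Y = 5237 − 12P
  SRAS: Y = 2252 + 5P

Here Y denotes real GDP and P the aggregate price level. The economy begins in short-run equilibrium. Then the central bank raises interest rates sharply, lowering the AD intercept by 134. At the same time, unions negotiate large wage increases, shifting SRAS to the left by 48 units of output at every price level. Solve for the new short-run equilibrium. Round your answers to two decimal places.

After both shocks: AD is Y = 5103 − 12P and SRAS is Y = 2204 + 5P.
Setting them equal: 2899 = 17P, so P = 170.53.
Substituting into AD, Y = 3056.65.

P = 170.53, Y = 3056.65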